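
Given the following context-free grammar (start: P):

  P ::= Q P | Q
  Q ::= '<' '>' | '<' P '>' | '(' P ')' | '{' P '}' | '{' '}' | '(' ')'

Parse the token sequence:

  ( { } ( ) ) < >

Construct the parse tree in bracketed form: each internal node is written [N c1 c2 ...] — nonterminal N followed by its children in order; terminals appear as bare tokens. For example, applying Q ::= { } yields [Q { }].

[P [Q ( [P [Q { }] [P [Q ( )]]] )] [P [Q < >]]]

P
Q P
( P ) P
( Q P ) P
( { } P ) P
( { } Q ) P
( { } ( ) ) P
( { } ( ) ) Q
( { } ( ) ) < >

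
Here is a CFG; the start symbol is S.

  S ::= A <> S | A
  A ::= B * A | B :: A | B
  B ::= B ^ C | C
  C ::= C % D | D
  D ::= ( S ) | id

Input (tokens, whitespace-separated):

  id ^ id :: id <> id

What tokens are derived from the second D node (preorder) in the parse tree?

id

[S [A [B [B [C [D id]]] ^ [C [D id]]] :: [A [B [C [D id]]]]] <> [S [A [B [C [D id]]]]]]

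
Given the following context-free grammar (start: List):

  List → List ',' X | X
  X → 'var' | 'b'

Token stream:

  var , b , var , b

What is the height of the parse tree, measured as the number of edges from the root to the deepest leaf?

[List [List [List [List [X var]] , [X b]] , [X var]] , [X b]]

5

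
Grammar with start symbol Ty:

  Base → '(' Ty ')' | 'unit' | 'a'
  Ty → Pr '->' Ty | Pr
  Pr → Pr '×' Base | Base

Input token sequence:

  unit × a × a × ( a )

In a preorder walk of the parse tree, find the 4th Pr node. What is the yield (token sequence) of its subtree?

unit

[Ty [Pr [Pr [Pr [Pr [Base unit]] × [Base a]] × [Base a]] × [Base ( [Ty [Pr [Base a]]] )]]]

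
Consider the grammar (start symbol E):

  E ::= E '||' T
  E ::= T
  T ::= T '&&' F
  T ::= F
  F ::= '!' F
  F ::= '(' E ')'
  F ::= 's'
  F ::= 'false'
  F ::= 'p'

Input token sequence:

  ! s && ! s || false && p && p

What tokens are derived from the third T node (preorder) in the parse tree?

false && p && p

[E [E [T [T [F ! [F s]]] && [F ! [F s]]]] || [T [T [T [F false]] && [F p]] && [F p]]]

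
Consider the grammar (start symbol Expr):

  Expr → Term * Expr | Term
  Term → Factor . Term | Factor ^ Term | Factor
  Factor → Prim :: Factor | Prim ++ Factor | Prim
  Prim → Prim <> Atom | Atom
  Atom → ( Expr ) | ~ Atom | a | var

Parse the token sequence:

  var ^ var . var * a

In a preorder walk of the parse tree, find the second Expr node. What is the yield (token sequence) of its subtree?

[Expr [Term [Factor [Prim [Atom var]]] ^ [Term [Factor [Prim [Atom var]]] . [Term [Factor [Prim [Atom var]]]]]] * [Expr [Term [Factor [Prim [Atom a]]]]]]

a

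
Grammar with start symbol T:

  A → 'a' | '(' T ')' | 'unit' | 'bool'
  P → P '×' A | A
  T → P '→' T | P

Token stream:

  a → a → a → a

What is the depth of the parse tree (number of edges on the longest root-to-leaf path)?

[T [P [A a]] → [T [P [A a]] → [T [P [A a]] → [T [P [A a]]]]]]

6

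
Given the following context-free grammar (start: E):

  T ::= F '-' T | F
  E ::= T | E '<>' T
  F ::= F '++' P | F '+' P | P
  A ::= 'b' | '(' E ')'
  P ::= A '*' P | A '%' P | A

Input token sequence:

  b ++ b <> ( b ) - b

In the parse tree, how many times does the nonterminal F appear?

5

[E [E [T [F [F [P [A b]]] ++ [P [A b]]]]] <> [T [F [P [A ( [E [T [F [P [A b]]]]] )]]] - [T [F [P [A b]]]]]]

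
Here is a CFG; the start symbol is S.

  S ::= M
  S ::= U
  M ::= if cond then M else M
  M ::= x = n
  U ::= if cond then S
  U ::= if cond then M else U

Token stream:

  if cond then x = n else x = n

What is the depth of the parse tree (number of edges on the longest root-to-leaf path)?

3

[S [M if cond then [M x = n] else [M x = n]]]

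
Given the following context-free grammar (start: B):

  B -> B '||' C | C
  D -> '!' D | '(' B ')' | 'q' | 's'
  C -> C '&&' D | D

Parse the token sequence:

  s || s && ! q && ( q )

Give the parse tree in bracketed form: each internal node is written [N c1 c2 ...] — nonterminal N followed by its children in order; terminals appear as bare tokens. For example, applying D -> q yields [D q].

[B [B [C [D s]]] || [C [C [C [D s]] && [D ! [D q]]] && [D ( [B [C [D q]]] )]]]

B
B || C
C || C
D || C
s || C
s || C && D
s || C && D && D
s || D && D && D
s || s && D && D
s || s && ! D && D
s || s && ! q && D
s || s && ! q && ( B )
s || s && ! q && ( C )
s || s && ! q && ( D )
s || s && ! q && ( q )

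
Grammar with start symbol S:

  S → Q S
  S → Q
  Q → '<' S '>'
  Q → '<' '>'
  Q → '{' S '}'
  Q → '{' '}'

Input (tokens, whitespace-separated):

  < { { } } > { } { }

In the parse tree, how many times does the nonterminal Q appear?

5

[S [Q < [S [Q { [S [Q { }]] }]] >] [S [Q { }] [S [Q { }]]]]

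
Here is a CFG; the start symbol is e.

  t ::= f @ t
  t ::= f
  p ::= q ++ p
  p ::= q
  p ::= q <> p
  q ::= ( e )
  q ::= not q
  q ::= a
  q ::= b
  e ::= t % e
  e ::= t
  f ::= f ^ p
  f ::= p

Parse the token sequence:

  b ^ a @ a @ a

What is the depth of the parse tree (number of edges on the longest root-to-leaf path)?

7

[e [t [f [f [p [q b]]] ^ [p [q a]]] @ [t [f [p [q a]]] @ [t [f [p [q a]]]]]]]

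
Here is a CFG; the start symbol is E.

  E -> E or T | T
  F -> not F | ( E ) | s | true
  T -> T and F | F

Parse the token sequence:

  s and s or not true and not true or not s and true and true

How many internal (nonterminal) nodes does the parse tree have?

[E [E [E [T [T [F s]] and [F s]]] or [T [T [F not [F true]]] and [F not [F true]]]] or [T [T [T [F not [F s]]] and [F true]] and [F true]]]

20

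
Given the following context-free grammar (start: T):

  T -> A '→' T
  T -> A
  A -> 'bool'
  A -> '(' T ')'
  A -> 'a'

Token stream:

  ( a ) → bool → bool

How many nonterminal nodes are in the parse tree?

8

[T [A ( [T [A a]] )] → [T [A bool] → [T [A bool]]]]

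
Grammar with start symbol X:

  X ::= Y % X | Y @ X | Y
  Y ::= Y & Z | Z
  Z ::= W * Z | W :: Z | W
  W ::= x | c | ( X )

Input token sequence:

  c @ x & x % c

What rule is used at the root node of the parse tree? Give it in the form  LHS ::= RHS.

[X [Y [Z [W c]]] @ [X [Y [Y [Z [W x]]] & [Z [W x]]] % [X [Y [Z [W c]]]]]]

X ::= Y @ X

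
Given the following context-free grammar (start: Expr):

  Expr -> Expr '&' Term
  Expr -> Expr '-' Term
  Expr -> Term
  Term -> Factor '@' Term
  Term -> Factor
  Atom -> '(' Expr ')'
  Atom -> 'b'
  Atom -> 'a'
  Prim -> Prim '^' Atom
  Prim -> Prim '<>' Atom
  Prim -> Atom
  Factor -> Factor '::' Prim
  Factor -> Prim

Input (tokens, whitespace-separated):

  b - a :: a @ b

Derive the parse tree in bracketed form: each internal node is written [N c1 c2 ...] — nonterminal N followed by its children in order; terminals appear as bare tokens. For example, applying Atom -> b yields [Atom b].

Expr
Expr - Term
Term - Term
Factor - Term
Prim - Term
Atom - Term
b - Term
b - Factor @ Term
b - Factor :: Prim @ Term
b - Prim :: Prim @ Term
b - Atom :: Prim @ Term
b - a :: Prim @ Term
b - a :: Atom @ Term
b - a :: a @ Term
b - a :: a @ Factor
b - a :: a @ Prim
b - a :: a @ Atom
b - a :: a @ b

[Expr [Expr [Term [Factor [Prim [Atom b]]]]] - [Term [Factor [Factor [Prim [Atom a]]] :: [Prim [Atom a]]] @ [Term [Factor [Prim [Atom b]]]]]]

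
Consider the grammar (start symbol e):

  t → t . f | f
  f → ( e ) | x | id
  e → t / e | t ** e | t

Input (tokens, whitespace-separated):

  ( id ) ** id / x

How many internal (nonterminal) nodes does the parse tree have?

[e [t [f ( [e [t [f id]]] )]] ** [e [t [f id]] / [e [t [f x]]]]]

12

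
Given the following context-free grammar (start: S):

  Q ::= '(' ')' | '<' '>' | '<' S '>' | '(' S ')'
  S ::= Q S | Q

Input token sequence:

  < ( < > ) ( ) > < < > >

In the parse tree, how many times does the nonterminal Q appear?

6

[S [Q < [S [Q ( [S [Q < >]] )] [S [Q ( )]]] >] [S [Q < [S [Q < >]] >]]]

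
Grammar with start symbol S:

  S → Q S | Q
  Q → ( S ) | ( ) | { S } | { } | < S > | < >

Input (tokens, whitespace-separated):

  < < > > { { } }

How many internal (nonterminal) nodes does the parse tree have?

[S [Q < [S [Q < >]] >] [S [Q { [S [Q { }]] }]]]

8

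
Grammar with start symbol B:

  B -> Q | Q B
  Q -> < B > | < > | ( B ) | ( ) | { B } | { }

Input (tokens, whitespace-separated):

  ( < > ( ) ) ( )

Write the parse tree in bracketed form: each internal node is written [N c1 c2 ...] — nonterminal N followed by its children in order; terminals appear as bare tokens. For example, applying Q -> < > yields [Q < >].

[B [Q ( [B [Q < >] [B [Q ( )]]] )] [B [Q ( )]]]

B
Q B
( B ) B
( Q B ) B
( < > B ) B
( < > Q ) B
( < > ( ) ) B
( < > ( ) ) Q
( < > ( ) ) ( )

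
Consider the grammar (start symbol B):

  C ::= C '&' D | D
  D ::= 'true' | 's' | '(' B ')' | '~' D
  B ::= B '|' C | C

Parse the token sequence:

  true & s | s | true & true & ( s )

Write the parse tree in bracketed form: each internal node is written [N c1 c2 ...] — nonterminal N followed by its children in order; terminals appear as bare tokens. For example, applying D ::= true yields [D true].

[B [B [B [C [C [D true]] & [D s]]] | [C [D s]]] | [C [C [C [D true]] & [D true]] & [D ( [B [C [D s]]] )]]]

B
B | C
B | C | C
C | C | C
C & D | C | C
D & D | C | C
true & D | C | C
true & s | C | C
true & s | D | C
true & s | s | C
true & s | s | C & D
true & s | s | C & D & D
true & s | s | D & D & D
true & s | s | true & D & D
true & s | s | true & true & D
true & s | s | true & true & ( B )
true & s | s | true & true & ( C )
true & s | s | true & true & ( D )
true & s | s | true & true & ( s )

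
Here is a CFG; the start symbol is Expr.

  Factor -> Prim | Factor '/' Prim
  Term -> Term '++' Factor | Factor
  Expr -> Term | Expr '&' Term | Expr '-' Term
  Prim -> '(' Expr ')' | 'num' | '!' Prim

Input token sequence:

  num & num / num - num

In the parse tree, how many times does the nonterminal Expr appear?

[Expr [Expr [Expr [Term [Factor [Prim num]]]] & [Term [Factor [Factor [Prim num]] / [Prim num]]]] - [Term [Factor [Prim num]]]]

3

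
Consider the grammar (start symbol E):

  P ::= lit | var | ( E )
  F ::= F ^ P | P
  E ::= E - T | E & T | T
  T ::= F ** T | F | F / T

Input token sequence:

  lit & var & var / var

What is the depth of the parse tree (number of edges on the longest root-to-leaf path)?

[E [E [E [T [F [P lit]]]] & [T [F [P var]]]] & [T [F [P var]] / [T [F [P var]]]]]

6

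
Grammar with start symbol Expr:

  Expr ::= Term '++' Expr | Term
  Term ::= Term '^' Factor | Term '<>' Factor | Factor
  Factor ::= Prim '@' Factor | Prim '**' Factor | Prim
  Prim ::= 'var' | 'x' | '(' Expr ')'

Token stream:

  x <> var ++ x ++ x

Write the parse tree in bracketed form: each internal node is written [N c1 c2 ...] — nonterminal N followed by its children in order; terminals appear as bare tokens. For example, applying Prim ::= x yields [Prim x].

Expr
Term ++ Expr
Term <> Factor ++ Expr
Factor <> Factor ++ Expr
Prim <> Factor ++ Expr
x <> Factor ++ Expr
x <> Prim ++ Expr
x <> var ++ Expr
x <> var ++ Term ++ Expr
x <> var ++ Factor ++ Expr
x <> var ++ Prim ++ Expr
x <> var ++ x ++ Expr
x <> var ++ x ++ Term
x <> var ++ x ++ Factor
x <> var ++ x ++ Prim
x <> var ++ x ++ x

[Expr [Term [Term [Factor [Prim x]]] <> [Factor [Prim var]]] ++ [Expr [Term [Factor [Prim x]]] ++ [Expr [Term [Factor [Prim x]]]]]]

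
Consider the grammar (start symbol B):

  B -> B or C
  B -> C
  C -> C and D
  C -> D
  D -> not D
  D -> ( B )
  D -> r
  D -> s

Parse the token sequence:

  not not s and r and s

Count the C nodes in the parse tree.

[B [C [C [C [D not [D not [D s]]]] and [D r]] and [D s]]]

3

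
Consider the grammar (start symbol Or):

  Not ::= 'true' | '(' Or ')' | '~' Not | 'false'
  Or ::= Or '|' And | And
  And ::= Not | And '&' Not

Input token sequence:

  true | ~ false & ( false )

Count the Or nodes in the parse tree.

[Or [Or [And [Not true]]] | [And [And [Not ~ [Not false]]] & [Not ( [Or [And [Not false]]] )]]]

3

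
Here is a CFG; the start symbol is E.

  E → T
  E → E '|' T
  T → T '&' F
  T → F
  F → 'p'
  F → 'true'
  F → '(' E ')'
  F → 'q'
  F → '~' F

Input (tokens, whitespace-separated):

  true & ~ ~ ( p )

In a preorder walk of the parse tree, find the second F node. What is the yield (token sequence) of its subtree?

[E [T [T [F true]] & [F ~ [F ~ [F ( [E [T [F p]]] )]]]]]

~ ~ ( p )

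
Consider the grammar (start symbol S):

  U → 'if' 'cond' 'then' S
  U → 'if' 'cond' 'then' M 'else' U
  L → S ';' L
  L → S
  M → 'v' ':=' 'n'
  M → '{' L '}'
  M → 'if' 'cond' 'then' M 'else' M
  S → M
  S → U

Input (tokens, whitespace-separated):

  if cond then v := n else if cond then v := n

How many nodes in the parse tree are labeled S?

[S [U if cond then [M v := n] else [U if cond then [S [M v := n]]]]]

2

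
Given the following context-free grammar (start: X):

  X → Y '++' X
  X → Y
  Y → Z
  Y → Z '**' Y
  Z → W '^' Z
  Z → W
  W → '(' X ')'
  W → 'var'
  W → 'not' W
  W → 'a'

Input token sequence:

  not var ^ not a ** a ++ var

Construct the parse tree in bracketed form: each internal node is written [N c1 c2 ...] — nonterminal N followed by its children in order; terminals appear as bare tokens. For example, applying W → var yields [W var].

[X [Y [Z [W not [W var]] ^ [Z [W not [W a]]]] ** [Y [Z [W a]]]] ++ [X [Y [Z [W var]]]]]

X
Y ++ X
Z ** Y ++ X
W ^ Z ** Y ++ X
not W ^ Z ** Y ++ X
not var ^ Z ** Y ++ X
not var ^ W ** Y ++ X
not var ^ not W ** Y ++ X
not var ^ not a ** Y ++ X
not var ^ not a ** Z ++ X
not var ^ not a ** W ++ X
not var ^ not a ** a ++ X
not var ^ not a ** a ++ Y
not var ^ not a ** a ++ Z
not var ^ not a ** a ++ W
not var ^ not a ** a ++ var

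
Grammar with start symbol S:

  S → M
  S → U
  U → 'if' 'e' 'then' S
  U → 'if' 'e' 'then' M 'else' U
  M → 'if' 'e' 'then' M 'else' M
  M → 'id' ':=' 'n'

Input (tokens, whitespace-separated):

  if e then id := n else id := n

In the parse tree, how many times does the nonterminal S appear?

[S [M if e then [M id := n] else [M id := n]]]

1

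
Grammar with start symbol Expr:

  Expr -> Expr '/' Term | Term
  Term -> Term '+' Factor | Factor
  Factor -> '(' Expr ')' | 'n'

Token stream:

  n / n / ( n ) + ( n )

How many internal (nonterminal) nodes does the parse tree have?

[Expr [Expr [Expr [Term [Factor n]]] / [Term [Factor n]]] / [Term [Term [Factor ( [Expr [Term [Factor n]]] )]] + [Factor ( [Expr [Term [Factor n]]] )]]]

17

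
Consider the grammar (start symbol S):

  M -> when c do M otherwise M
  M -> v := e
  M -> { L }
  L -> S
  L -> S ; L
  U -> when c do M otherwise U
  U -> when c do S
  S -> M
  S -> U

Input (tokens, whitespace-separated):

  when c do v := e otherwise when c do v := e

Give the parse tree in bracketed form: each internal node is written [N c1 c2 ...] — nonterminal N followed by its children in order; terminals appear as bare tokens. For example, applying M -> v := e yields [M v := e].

S
U
when c do M otherwise U
when c do v := e otherwise U
when c do v := e otherwise when c do S
when c do v := e otherwise when c do M
when c do v := e otherwise when c do v := e

[S [U when c do [M v := e] otherwise [U when c do [S [M v := e]]]]]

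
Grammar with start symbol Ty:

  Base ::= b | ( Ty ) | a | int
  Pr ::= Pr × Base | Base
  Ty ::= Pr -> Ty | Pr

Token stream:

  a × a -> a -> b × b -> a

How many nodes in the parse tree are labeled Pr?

[Ty [Pr [Pr [Base a]] × [Base a]] -> [Ty [Pr [Base a]] -> [Ty [Pr [Pr [Base b]] × [Base b]] -> [Ty [Pr [Base a]]]]]]

6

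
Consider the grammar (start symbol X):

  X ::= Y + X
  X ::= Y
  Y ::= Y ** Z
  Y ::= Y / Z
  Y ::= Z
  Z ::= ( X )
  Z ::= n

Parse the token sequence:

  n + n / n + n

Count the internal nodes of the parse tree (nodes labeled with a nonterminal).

11

[X [Y [Z n]] + [X [Y [Y [Z n]] / [Z n]] + [X [Y [Z n]]]]]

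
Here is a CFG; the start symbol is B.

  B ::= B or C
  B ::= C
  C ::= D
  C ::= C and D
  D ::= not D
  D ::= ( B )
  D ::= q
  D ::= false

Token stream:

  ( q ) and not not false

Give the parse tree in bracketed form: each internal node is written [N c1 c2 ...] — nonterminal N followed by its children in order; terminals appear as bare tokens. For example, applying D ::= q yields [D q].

B
C
C and D
D and D
( B ) and D
( C ) and D
( D ) and D
( q ) and D
( q ) and not D
( q ) and not not D
( q ) and not not false

[B [C [C [D ( [B [C [D q]]] )]] and [D not [D not [D false]]]]]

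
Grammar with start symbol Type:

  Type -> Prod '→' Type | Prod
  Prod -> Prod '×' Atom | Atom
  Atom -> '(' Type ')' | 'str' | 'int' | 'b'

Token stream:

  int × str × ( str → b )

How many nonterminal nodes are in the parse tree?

[Type [Prod [Prod [Prod [Atom int]] × [Atom str]] × [Atom ( [Type [Prod [Atom str]] → [Type [Prod [Atom b]]]] )]]]

13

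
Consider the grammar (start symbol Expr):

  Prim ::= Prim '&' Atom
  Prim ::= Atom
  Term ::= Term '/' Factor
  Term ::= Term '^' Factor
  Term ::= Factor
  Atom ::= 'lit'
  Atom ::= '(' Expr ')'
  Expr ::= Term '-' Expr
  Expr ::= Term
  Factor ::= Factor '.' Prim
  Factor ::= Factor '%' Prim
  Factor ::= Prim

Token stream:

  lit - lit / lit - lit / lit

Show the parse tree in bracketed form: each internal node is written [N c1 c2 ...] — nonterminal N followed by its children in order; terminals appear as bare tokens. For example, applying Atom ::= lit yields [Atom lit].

[Expr [Term [Factor [Prim [Atom lit]]]] - [Expr [Term [Term [Factor [Prim [Atom lit]]]] / [Factor [Prim [Atom lit]]]] - [Expr [Term [Term [Factor [Prim [Atom lit]]]] / [Factor [Prim [Atom lit]]]]]]]

Expr
Term - Expr
Factor - Expr
Prim - Expr
Atom - Expr
lit - Expr
lit - Term - Expr
lit - Term / Factor - Expr
lit - Factor / Factor - Expr
lit - Prim / Factor - Expr
lit - Atom / Factor - Expr
lit - lit / Factor - Expr
lit - lit / Prim - Expr
lit - lit / Atom - Expr
lit - lit / lit - Expr
lit - lit / lit - Term
lit - lit / lit - Term / Factor
lit - lit / lit - Factor / Factor
lit - lit / lit - Prim / Factor
lit - lit / lit - Atom / Factor
lit - lit / lit - lit / Factor
lit - lit / lit - lit / Prim
lit - lit / lit - lit / Atom
lit - lit / lit - lit / lit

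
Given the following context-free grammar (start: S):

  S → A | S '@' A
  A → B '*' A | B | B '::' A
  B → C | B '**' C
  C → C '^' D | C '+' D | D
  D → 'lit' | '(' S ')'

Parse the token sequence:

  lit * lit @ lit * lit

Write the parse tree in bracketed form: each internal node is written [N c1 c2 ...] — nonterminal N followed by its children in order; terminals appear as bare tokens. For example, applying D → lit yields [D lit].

S
S @ A
A @ A
B * A @ A
C * A @ A
D * A @ A
lit * A @ A
lit * B @ A
lit * C @ A
lit * D @ A
lit * lit @ A
lit * lit @ B * A
lit * lit @ C * A
lit * lit @ D * A
lit * lit @ lit * A
lit * lit @ lit * B
lit * lit @ lit * C
lit * lit @ lit * D
lit * lit @ lit * lit

[S [S [A [B [C [D lit]]] * [A [B [C [D lit]]]]]] @ [A [B [C [D lit]]] * [A [B [C [D lit]]]]]]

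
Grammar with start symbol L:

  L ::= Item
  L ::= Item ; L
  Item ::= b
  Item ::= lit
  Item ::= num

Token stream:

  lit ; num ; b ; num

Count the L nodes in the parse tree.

4

[L [Item lit] ; [L [Item num] ; [L [Item b] ; [L [Item num]]]]]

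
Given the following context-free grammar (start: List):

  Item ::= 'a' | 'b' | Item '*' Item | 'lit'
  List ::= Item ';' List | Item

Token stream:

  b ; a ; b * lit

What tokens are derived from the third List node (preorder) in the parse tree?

[List [Item b] ; [List [Item a] ; [List [Item [Item b] * [Item lit]]]]]

b * lit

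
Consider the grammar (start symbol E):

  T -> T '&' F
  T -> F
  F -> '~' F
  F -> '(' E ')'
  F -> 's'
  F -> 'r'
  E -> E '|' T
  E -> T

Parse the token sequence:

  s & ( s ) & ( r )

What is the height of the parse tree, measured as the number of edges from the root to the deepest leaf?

7

[E [T [T [T [F s]] & [F ( [E [T [F s]]] )]] & [F ( [E [T [F r]]] )]]]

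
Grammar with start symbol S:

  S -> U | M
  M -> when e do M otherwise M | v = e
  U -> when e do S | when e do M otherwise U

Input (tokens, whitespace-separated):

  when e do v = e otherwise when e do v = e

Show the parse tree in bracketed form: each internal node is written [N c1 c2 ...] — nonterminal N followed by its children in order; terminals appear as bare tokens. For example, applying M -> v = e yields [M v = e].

S
U
when e do M otherwise U
when e do v = e otherwise U
when e do v = e otherwise when e do S
when e do v = e otherwise when e do M
when e do v = e otherwise when e do v = e

[S [U when e do [M v = e] otherwise [U when e do [S [M v = e]]]]]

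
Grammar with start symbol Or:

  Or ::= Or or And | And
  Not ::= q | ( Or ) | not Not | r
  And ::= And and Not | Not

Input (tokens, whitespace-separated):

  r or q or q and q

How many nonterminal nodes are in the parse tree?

11

[Or [Or [Or [And [Not r]]] or [And [Not q]]] or [And [And [Not q]] and [Not q]]]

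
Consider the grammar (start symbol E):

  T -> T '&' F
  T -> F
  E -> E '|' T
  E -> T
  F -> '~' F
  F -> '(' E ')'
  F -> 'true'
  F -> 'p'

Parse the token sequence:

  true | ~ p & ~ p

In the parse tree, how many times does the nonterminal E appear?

2

[E [E [T [F true]]] | [T [T [F ~ [F p]]] & [F ~ [F p]]]]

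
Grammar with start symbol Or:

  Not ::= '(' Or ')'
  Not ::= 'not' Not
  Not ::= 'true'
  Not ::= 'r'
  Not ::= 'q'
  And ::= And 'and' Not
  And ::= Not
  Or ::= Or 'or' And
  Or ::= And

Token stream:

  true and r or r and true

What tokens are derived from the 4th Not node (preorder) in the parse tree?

true

[Or [Or [And [And [Not true]] and [Not r]]] or [And [And [Not r]] and [Not true]]]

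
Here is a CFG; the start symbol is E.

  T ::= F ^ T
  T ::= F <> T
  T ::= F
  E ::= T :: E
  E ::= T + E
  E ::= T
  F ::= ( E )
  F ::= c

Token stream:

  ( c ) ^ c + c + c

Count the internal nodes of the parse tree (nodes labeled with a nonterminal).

14

[E [T [F ( [E [T [F c]]] )] ^ [T [F c]]] + [E [T [F c]] + [E [T [F c]]]]]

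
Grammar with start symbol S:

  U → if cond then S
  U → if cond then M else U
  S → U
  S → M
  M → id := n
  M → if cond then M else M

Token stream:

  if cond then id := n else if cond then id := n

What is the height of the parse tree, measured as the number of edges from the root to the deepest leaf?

5

[S [U if cond then [M id := n] else [U if cond then [S [M id := n]]]]]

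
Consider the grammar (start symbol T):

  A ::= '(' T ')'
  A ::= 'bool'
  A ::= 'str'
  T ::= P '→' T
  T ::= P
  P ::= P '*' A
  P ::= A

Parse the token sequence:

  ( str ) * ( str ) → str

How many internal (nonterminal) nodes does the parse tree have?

[T [P [P [A ( [T [P [A str]]] )]] * [A ( [T [P [A str]]] )]] → [T [P [A str]]]]

14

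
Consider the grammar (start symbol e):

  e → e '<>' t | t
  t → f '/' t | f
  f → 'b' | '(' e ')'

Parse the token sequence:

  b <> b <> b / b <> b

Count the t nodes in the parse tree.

[e [e [e [e [t [f b]]] <> [t [f b]]] <> [t [f b] / [t [f b]]]] <> [t [f b]]]

5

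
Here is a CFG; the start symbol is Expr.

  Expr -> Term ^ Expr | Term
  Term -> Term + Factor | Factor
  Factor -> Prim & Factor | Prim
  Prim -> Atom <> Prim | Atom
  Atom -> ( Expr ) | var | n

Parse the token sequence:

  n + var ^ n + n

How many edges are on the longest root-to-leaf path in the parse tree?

7

[Expr [Term [Term [Factor [Prim [Atom n]]]] + [Factor [Prim [Atom var]]]] ^ [Expr [Term [Term [Factor [Prim [Atom n]]]] + [Factor [Prim [Atom n]]]]]]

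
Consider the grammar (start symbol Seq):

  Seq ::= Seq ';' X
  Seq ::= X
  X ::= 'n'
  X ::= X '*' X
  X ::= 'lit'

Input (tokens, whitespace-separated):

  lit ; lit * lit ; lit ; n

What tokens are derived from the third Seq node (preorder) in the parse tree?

lit ; lit * lit

[Seq [Seq [Seq [Seq [X lit]] ; [X [X lit] * [X lit]]] ; [X lit]] ; [X n]]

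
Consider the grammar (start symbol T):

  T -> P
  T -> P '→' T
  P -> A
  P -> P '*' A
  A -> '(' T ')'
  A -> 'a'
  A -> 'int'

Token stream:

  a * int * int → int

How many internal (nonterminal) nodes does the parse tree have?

10

[T [P [P [P [A a]] * [A int]] * [A int]] → [T [P [A int]]]]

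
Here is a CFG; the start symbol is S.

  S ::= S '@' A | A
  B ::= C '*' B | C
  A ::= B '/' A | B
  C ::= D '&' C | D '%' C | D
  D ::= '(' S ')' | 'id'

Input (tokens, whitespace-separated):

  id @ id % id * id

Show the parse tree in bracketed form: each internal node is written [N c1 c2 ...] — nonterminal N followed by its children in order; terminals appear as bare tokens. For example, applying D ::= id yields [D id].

[S [S [A [B [C [D id]]]]] @ [A [B [C [D id] % [C [D id]]] * [B [C [D id]]]]]]

S
S @ A
A @ A
B @ A
C @ A
D @ A
id @ A
id @ B
id @ C * B
id @ D % C * B
id @ id % C * B
id @ id % D * B
id @ id % id * B
id @ id % id * C
id @ id % id * D
id @ id % id * id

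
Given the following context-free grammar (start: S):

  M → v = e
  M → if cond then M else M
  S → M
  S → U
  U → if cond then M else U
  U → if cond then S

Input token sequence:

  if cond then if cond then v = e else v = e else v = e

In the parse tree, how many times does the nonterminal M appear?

[S [M if cond then [M if cond then [M v = e] else [M v = e]] else [M v = e]]]

5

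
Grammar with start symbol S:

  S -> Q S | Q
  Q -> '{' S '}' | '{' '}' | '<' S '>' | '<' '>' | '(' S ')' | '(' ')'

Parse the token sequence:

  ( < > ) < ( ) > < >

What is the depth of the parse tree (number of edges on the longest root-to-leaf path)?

5

[S [Q ( [S [Q < >]] )] [S [Q < [S [Q ( )]] >] [S [Q < >]]]]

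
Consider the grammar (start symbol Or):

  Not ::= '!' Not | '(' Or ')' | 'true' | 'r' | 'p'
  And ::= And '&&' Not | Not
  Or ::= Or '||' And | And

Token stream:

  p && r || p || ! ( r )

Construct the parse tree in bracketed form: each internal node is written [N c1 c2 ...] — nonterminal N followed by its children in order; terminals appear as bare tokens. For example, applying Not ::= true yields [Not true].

[Or [Or [Or [And [And [Not p]] && [Not r]]] || [And [Not p]]] || [And [Not ! [Not ( [Or [And [Not r]]] )]]]]

Or
Or || And
Or || And || And
And || And || And
And && Not || And || And
Not && Not || And || And
p && Not || And || And
p && r || And || And
p && r || Not || And
p && r || p || And
p && r || p || Not
p && r || p || ! Not
p && r || p || ! ( Or )
p && r || p || ! ( And )
p && r || p || ! ( Not )
p && r || p || ! ( r )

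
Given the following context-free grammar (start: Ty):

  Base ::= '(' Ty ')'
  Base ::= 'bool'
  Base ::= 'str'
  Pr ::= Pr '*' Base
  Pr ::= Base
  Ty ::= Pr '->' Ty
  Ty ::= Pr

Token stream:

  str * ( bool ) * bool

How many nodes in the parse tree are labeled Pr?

4

[Ty [Pr [Pr [Pr [Base str]] * [Base ( [Ty [Pr [Base bool]]] )]] * [Base bool]]]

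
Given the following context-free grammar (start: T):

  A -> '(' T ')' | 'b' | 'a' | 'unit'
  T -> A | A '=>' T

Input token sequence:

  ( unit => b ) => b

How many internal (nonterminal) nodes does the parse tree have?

[T [A ( [T [A unit] => [T [A b]]] )] => [T [A b]]]

8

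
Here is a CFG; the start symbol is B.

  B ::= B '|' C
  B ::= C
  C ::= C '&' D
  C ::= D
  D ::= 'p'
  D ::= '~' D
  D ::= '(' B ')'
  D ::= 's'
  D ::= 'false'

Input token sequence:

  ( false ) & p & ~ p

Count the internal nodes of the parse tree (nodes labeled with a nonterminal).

11

[B [C [C [C [D ( [B [C [D false]]] )]] & [D p]] & [D ~ [D p]]]]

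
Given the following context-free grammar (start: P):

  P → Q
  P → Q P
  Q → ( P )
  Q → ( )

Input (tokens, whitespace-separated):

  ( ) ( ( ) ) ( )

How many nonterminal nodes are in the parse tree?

8

[P [Q ( )] [P [Q ( [P [Q ( )]] )] [P [Q ( )]]]]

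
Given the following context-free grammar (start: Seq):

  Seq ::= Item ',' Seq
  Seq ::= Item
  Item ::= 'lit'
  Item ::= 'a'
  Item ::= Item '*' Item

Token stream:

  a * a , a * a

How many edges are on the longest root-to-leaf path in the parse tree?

4

[Seq [Item [Item a] * [Item a]] , [Seq [Item [Item a] * [Item a]]]]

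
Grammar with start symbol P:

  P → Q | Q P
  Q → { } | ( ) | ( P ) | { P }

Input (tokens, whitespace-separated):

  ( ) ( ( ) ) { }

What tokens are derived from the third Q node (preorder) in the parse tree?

( )

[P [Q ( )] [P [Q ( [P [Q ( )]] )] [P [Q { }]]]]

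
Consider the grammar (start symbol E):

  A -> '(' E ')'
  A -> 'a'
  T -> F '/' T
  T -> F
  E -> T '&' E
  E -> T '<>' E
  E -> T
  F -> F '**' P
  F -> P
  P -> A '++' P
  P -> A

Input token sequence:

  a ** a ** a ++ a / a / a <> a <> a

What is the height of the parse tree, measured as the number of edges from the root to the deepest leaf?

[E [T [F [F [F [P [A a]]] ** [P [A a]]] ** [P [A a] ++ [P [A a]]]] / [T [F [P [A a]]] / [T [F [P [A a]]]]]] <> [E [T [F [P [A a]]]] <> [E [T [F [P [A a]]]]]]]

7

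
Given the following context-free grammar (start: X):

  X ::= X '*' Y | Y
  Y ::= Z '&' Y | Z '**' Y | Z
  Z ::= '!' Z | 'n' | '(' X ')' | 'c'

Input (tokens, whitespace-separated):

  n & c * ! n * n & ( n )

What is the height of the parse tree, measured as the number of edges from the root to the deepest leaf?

[X [X [X [Y [Z n] & [Y [Z c]]]] * [Y [Z ! [Z n]]]] * [Y [Z n] & [Y [Z ( [X [Y [Z n]]] )]]]]

7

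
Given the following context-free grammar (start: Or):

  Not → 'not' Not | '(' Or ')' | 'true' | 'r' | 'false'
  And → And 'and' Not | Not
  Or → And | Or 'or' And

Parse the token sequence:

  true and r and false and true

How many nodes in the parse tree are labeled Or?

1

[Or [And [And [And [And [Not true]] and [Not r]] and [Not false]] and [Not true]]]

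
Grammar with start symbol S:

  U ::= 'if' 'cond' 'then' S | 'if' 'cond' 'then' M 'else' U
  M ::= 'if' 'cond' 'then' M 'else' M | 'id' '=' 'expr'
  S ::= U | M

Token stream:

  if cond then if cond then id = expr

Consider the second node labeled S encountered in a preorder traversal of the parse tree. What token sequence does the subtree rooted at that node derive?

[S [U if cond then [S [U if cond then [S [M id = expr]]]]]]

if cond then id = expr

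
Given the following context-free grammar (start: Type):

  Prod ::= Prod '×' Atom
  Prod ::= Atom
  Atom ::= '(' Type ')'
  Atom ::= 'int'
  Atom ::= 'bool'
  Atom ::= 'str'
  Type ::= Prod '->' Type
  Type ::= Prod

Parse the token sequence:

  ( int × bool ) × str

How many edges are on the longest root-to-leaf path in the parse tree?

8

[Type [Prod [Prod [Atom ( [Type [Prod [Prod [Atom int]] × [Atom bool]]] )]] × [Atom str]]]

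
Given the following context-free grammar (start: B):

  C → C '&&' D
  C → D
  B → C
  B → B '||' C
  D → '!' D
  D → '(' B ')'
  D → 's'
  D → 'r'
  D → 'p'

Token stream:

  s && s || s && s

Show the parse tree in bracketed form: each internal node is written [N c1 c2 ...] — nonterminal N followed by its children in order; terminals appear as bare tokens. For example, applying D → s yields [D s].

B
B || C
C || C
C && D || C
D && D || C
s && D || C
s && s || C
s && s || C && D
s && s || D && D
s && s || s && D
s && s || s && s

[B [B [C [C [D s]] && [D s]]] || [C [C [D s]] && [D s]]]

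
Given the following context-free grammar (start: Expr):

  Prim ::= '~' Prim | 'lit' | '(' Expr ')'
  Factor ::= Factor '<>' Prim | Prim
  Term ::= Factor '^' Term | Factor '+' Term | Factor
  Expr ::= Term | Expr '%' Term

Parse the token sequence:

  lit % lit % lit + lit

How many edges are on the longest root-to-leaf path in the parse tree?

6

[Expr [Expr [Expr [Term [Factor [Prim lit]]]] % [Term [Factor [Prim lit]]]] % [Term [Factor [Prim lit]] + [Term [Factor [Prim lit]]]]]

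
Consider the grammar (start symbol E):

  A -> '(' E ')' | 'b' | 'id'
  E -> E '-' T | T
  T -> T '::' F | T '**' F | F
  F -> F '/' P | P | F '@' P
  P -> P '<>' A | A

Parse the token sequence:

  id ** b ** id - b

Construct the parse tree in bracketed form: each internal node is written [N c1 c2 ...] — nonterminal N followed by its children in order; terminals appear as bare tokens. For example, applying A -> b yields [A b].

E
E - T
T - T
T ** F - T
T ** F ** F - T
F ** F ** F - T
P ** F ** F - T
A ** F ** F - T
id ** F ** F - T
id ** P ** F - T
id ** A ** F - T
id ** b ** F - T
id ** b ** P - T
id ** b ** A - T
id ** b ** id - T
id ** b ** id - F
id ** b ** id - P
id ** b ** id - A
id ** b ** id - b

[E [E [T [T [T [F [P [A id]]]] ** [F [P [A b]]]] ** [F [P [A id]]]]] - [T [F [P [A b]]]]]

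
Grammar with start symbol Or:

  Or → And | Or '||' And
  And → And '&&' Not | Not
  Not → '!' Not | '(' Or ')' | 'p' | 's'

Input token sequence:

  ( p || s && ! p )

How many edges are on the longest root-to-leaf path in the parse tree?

[Or [And [Not ( [Or [Or [And [Not p]]] || [And [And [Not s]] && [Not ! [Not p]]]] )]]]

7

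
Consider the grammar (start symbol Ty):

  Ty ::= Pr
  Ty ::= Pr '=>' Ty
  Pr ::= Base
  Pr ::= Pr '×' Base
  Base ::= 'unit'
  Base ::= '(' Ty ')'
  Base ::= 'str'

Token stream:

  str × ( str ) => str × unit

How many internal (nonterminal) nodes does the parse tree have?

[Ty [Pr [Pr [Base str]] × [Base ( [Ty [Pr [Base str]]] )]] => [Ty [Pr [Pr [Base str]] × [Base unit]]]]

13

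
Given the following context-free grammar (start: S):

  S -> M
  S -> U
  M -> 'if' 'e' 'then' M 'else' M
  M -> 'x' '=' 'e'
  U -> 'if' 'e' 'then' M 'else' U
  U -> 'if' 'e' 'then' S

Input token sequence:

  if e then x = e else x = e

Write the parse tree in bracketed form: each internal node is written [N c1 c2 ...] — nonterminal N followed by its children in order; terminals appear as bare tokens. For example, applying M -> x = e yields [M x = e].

[S [M if e then [M x = e] else [M x = e]]]

S
M
if e then M else M
if e then x = e else M
if e then x = e else x = e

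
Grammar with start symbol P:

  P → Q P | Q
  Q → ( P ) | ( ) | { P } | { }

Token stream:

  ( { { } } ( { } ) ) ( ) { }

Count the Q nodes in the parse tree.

[P [Q ( [P [Q { [P [Q { }]] }] [P [Q ( [P [Q { }]] )]]] )] [P [Q ( )] [P [Q { }]]]]

7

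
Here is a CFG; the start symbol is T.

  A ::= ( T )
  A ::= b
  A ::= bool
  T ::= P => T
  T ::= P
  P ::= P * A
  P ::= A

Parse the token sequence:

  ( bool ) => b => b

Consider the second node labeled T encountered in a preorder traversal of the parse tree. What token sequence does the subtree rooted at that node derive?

[T [P [A ( [T [P [A bool]]] )]] => [T [P [A b]] => [T [P [A b]]]]]

bool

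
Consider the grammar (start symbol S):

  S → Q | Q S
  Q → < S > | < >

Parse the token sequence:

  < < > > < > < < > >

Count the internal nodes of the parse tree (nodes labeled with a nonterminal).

10

[S [Q < [S [Q < >]] >] [S [Q < >] [S [Q < [S [Q < >]] >]]]]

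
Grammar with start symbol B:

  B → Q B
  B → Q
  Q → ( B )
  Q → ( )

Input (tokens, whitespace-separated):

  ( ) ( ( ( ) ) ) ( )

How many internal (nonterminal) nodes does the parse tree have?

10

[B [Q ( )] [B [Q ( [B [Q ( [B [Q ( )]] )]] )] [B [Q ( )]]]]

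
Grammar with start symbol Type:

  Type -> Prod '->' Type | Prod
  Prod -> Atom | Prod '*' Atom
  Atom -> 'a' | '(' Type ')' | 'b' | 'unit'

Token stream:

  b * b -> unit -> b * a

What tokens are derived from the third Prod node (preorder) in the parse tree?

unit

[Type [Prod [Prod [Atom b]] * [Atom b]] -> [Type [Prod [Atom unit]] -> [Type [Prod [Prod [Atom b]] * [Atom a]]]]]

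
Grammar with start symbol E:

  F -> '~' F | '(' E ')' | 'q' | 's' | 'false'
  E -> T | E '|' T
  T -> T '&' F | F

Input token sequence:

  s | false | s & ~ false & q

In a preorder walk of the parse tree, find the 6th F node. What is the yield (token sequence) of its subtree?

q

[E [E [E [T [F s]]] | [T [F false]]] | [T [T [T [F s]] & [F ~ [F false]]] & [F q]]]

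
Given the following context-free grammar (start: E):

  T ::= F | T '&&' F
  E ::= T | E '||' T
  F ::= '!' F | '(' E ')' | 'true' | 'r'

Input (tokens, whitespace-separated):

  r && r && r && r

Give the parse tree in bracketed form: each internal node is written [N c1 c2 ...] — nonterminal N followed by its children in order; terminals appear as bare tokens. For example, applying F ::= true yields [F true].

[E [T [T [T [T [F r]] && [F r]] && [F r]] && [F r]]]

E
T
T && F
T && F && F
T && F && F && F
F && F && F && F
r && F && F && F
r && r && F && F
r && r && r && F
r && r && r && r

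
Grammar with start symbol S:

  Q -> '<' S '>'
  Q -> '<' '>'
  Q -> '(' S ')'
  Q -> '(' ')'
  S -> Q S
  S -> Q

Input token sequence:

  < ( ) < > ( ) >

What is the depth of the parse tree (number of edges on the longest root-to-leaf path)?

6

[S [Q < [S [Q ( )] [S [Q < >] [S [Q ( )]]]] >]]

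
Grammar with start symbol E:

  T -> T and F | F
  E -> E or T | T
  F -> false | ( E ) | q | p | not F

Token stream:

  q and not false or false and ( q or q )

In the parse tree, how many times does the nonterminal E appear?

4

[E [E [T [T [F q]] and [F not [F false]]]] or [T [T [F false]] and [F ( [E [E [T [F q]]] or [T [F q]]] )]]]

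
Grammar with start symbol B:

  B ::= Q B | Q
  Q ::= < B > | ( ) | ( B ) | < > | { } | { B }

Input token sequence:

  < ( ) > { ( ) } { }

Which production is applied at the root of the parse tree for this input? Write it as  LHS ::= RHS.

B ::= Q B

[B [Q < [B [Q ( )]] >] [B [Q { [B [Q ( )]] }] [B [Q { }]]]]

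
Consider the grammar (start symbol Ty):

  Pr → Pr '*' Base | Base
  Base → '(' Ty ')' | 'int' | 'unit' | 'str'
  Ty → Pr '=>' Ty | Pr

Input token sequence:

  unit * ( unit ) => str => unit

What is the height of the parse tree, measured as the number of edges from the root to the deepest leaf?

6

[Ty [Pr [Pr [Base unit]] * [Base ( [Ty [Pr [Base unit]]] )]] => [Ty [Pr [Base str]] => [Ty [Pr [Base unit]]]]]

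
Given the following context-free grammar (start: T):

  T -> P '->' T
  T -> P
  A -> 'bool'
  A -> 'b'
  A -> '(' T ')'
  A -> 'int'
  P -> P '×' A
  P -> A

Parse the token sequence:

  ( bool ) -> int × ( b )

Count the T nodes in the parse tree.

4

[T [P [A ( [T [P [A bool]]] )]] -> [T [P [P [A int]] × [A ( [T [P [A b]]] )]]]]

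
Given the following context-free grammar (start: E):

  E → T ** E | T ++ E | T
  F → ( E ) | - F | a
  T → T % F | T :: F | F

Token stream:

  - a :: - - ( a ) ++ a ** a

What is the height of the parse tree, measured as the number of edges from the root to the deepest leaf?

[E [T [T [F - [F a]]] :: [F - [F - [F ( [E [T [F a]]] )]]]] ++ [E [T [F a]] ** [E [T [F a]]]]]

8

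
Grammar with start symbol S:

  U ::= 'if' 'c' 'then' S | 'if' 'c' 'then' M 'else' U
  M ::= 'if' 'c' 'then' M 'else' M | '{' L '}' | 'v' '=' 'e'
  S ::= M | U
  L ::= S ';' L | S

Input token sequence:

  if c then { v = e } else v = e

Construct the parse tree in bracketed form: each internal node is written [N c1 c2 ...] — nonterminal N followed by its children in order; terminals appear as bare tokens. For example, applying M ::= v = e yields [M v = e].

S
M
if c then M else M
if c then { L } else M
if c then { S } else M
if c then { M } else M
if c then { v = e } else M
if c then { v = e } else v = e

[S [M if c then [M { [L [S [M v = e]]] }] else [M v = e]]]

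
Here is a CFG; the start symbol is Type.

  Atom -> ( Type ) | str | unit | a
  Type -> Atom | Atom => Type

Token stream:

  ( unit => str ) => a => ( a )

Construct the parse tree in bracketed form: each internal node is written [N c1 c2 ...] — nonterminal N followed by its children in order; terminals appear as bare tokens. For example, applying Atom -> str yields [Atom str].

[Type [Atom ( [Type [Atom unit] => [Type [Atom str]]] )] => [Type [Atom a] => [Type [Atom ( [Type [Atom a]] )]]]]

Type
Atom => Type
( Type ) => Type
( Atom => Type ) => Type
( unit => Type ) => Type
( unit => Atom ) => Type
( unit => str ) => Type
( unit => str ) => Atom => Type
( unit => str ) => a => Type
( unit => str ) => a => Atom
( unit => str ) => a => ( Type )
( unit => str ) => a => ( Atom )
( unit => str ) => a => ( a )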